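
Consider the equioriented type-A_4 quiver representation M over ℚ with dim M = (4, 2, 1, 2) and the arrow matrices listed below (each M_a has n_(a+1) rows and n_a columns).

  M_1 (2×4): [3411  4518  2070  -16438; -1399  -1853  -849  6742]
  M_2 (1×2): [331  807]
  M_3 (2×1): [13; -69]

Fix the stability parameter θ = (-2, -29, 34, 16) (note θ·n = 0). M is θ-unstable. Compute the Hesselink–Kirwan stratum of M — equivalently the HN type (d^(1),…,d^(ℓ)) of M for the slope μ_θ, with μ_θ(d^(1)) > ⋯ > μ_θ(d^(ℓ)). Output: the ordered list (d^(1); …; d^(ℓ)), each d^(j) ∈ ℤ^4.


Via rank(M_{q-1}∘⋯∘M_p): M ≅ I[1,1]^2, I[1,2], I[1,4], I[4,4].
μ_θ-semistable layers: μ^(1)=25; μ^(2)=16; μ^(3)=-2; μ^(4)=-31/2

((0, 0, 1, 1); (0, 0, 0, 1); (2, 0, 0, 0); (2, 2, 0, 0))


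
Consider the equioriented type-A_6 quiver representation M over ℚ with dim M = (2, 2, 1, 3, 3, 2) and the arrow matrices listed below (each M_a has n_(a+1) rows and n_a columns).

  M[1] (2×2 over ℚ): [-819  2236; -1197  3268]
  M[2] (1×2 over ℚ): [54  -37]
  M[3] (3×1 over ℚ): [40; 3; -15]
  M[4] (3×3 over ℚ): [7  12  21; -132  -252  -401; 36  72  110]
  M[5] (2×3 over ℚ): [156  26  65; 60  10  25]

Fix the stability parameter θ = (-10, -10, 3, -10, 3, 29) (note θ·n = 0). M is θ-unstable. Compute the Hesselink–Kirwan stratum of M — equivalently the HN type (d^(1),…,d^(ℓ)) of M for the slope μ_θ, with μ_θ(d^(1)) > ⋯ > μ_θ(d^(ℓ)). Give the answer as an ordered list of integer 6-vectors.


Barcode: M ≅ I[1,1], I[1,5], I[2,2], I[4,4], I[4,5], I[5,6], I[6,6]. HN layers by μ_θ (4 steps, strictly decreasing):
  μ^(1)=29; μ^(2)=3; μ^(3)=-7/2; μ^(4)=-10

((0, 0, 0, 0, 0, 2); (0, 0, 0, 0, 3, 0); (0, 0, 1, 1, 0, 0); (2, 2, 0, 2, 0, 0))


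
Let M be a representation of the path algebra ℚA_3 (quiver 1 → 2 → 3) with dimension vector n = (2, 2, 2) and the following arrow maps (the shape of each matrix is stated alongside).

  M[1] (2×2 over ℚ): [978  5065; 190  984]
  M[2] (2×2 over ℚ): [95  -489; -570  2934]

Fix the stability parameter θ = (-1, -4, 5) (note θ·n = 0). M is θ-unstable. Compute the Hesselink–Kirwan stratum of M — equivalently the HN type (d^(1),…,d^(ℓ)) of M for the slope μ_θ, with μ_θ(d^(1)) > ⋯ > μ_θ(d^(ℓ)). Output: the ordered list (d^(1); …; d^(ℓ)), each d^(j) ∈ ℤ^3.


Interval decomposition of M: I[1,2], I[1,3], I[3,3].
HN type (ℓ=2): μ^(1)=5; μ^(2)=-5/2

((0, 0, 2); (2, 2, 0))


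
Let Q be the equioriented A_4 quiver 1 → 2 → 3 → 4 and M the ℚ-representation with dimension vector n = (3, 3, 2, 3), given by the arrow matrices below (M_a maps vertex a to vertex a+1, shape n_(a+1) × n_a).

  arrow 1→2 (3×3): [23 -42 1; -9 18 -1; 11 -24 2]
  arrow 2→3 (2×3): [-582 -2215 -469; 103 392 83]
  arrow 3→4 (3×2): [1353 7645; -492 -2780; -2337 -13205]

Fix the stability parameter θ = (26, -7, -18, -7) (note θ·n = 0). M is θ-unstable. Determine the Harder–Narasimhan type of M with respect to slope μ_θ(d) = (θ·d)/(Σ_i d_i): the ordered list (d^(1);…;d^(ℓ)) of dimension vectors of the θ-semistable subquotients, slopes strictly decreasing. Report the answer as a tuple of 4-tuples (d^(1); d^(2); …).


Via rank(M_{q-1}∘⋯∘M_p): M ≅ I[1,1], I[1,2], I[1,3], I[2,4], I[4,4]^2.
μ_θ-semistable layers: μ^(1)=26; μ^(2)=19/2; μ^(3)=1/3; μ^(4)=-7; μ^(5)=-25/2

((1, 0, 0, 0); (1, 1, 0, 0); (1, 1, 1, 0); (0, 0, 0, 3); (0, 1, 1, 0))


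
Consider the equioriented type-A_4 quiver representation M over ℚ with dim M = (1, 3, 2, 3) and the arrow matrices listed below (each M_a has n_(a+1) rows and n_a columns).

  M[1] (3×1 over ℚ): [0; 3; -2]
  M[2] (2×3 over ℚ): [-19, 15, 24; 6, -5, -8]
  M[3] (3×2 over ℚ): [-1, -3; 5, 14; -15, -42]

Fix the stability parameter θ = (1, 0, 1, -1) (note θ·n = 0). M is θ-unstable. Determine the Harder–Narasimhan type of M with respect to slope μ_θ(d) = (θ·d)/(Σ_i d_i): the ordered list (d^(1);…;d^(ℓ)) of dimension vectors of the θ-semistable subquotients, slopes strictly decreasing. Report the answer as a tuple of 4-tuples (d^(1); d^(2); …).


Via rank(M_{q-1}∘⋯∘M_p): M ≅ I[1,4], I[2,2], I[2,4], I[4,4].
μ_θ-semistable layers: μ^(1)=1/4; μ^(2)=0; μ^(3)=-1

((1, 1, 1, 1); (0, 2, 1, 1); (0, 0, 0, 1))


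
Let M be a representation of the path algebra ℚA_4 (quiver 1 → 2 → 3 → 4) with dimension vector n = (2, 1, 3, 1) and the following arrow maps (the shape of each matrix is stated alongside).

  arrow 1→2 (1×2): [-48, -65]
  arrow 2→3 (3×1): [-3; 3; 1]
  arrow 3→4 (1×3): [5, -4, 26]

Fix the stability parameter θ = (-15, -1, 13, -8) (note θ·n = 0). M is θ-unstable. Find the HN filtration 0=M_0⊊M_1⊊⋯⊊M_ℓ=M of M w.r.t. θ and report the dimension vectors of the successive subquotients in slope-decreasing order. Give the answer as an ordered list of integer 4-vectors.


Via rank(M_{q-1}∘⋯∘M_p): M ≅ I[1,1], I[1,4], I[3,3]^2.
μ_θ-semistable layers: μ^(1)=13; μ^(2)=5/2; μ^(3)=-1; μ^(4)=-15

((0, 0, 2, 0); (0, 0, 1, 1); (0, 1, 0, 0); (2, 0, 0, 0))


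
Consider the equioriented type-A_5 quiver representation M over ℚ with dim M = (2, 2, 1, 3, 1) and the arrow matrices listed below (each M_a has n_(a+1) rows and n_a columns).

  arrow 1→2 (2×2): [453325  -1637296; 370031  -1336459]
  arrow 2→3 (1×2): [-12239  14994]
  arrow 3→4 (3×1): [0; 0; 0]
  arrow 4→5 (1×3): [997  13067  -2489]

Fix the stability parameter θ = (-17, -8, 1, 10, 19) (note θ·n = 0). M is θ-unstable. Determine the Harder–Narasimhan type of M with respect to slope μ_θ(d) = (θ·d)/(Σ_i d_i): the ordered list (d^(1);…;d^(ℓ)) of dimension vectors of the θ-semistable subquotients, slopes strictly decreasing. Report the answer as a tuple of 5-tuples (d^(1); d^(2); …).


Barcode: M ≅ I[1,2], I[1,3], I[4,4]^2, I[4,5]. HN layers by μ_θ (5 steps, strictly decreasing):
  μ^(1)=19; μ^(2)=10; μ^(3)=1; μ^(4)=-8; μ^(5)=-17

((0, 0, 0, 0, 1); (0, 0, 0, 3, 0); (0, 0, 1, 0, 0); (0, 2, 0, 0, 0); (2, 0, 0, 0, 0))


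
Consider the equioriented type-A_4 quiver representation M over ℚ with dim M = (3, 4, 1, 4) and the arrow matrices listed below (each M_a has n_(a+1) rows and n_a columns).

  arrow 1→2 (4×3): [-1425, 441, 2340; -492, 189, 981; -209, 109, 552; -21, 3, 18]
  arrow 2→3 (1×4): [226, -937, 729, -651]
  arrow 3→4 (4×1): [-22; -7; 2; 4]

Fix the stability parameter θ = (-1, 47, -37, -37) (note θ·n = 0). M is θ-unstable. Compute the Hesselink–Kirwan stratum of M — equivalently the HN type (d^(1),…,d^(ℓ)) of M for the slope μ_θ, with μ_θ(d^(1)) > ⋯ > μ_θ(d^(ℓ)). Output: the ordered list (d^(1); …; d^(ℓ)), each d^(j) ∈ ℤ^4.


Interval decomposition of M: I[1,1], I[1,2], I[1,4], I[2,2]^2, I[4,4]^3.
HN type (ℓ=4): μ^(1)=47; μ^(2)=-1; μ^(3)=-7; μ^(4)=-37

((0, 3, 0, 0); (2, 0, 0, 0); (1, 1, 1, 1); (0, 0, 0, 3))


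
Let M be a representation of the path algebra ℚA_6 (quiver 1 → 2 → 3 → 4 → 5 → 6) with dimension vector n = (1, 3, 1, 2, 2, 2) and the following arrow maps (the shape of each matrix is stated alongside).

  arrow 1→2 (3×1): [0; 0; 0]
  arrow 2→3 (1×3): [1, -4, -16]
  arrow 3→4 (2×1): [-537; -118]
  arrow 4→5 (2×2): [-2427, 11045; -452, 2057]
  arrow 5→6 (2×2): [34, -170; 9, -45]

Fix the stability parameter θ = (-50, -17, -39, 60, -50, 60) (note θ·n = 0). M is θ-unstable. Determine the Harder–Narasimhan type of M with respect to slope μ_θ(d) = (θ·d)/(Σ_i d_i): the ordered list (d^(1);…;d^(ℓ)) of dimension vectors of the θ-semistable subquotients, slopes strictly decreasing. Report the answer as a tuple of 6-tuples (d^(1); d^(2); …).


Via rank(M_{q-1}∘⋯∘M_p): M ≅ I[1,1], I[2,2]^2, I[2,6], I[4,5], I[6,6].
μ_θ-semistable layers: μ^(1)=60; μ^(2)=5; μ^(3)=-17; μ^(4)=-28; μ^(5)=-50

((0, 0, 0, 0, 0, 2); (0, 0, 0, 2, 2, 0); (0, 2, 0, 0, 0, 0); (0, 1, 1, 0, 0, 0); (1, 0, 0, 0, 0, 0))


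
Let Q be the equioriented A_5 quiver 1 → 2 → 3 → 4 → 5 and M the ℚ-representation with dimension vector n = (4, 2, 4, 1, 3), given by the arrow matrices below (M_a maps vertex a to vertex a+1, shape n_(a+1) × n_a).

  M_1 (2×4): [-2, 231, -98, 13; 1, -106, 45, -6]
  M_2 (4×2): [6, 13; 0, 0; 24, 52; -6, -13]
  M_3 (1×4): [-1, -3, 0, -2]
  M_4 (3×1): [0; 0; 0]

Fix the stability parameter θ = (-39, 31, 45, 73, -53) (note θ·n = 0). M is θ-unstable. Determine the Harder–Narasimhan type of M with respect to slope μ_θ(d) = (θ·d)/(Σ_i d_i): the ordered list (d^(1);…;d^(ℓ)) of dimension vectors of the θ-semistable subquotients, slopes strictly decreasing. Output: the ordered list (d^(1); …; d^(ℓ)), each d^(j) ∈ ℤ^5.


Via rank(M_{q-1}∘⋯∘M_p): M ≅ I[1,1]^2, I[1,2], I[1,4], I[3,3]^3, I[5,5]^3.
μ_θ-semistable layers: μ^(1)=73; μ^(2)=45; μ^(3)=31; μ^(4)=-39; μ^(5)=-53

((0, 0, 0, 1, 0); (0, 0, 4, 0, 0); (0, 2, 0, 0, 0); (4, 0, 0, 0, 0); (0, 0, 0, 0, 3))


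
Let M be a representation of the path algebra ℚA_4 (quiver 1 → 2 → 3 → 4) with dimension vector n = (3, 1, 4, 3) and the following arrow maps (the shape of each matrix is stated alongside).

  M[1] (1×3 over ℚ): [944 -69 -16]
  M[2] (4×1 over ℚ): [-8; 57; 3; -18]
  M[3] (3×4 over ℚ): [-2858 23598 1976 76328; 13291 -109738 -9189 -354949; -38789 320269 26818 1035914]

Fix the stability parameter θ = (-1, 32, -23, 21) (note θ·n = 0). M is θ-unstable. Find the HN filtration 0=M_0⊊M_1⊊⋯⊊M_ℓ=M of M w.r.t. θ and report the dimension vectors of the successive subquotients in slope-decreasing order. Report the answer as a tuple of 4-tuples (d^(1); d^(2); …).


Via rank(M_{q-1}∘⋯∘M_p): M ≅ I[1,1]^2, I[1,4], I[3,3]^2, I[3,4], I[4,4].
μ_θ-semistable layers: μ^(1)=21; μ^(2)=9/2; μ^(3)=-1; μ^(4)=-23

((0, 0, 0, 3); (0, 1, 1, 0); (3, 0, 0, 0); (0, 0, 3, 0))


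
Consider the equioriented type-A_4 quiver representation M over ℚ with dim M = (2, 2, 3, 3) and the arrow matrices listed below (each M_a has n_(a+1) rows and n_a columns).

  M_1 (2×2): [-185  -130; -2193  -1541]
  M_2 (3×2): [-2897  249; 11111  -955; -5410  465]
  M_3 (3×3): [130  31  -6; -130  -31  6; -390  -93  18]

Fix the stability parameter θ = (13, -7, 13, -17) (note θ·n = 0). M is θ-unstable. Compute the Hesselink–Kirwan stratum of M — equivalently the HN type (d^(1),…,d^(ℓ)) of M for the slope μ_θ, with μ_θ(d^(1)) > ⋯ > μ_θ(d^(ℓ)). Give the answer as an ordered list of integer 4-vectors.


Barcode: M ≅ I[1,3], I[1,4], I[3,3], I[4,4]^2. HN layers by μ_θ (4 steps, strictly decreasing):
  μ^(1)=13; μ^(2)=3; μ^(3)=1/2; μ^(4)=-17

((0, 0, 2, 0); (1, 1, 0, 0); (1, 1, 1, 1); (0, 0, 0, 2))


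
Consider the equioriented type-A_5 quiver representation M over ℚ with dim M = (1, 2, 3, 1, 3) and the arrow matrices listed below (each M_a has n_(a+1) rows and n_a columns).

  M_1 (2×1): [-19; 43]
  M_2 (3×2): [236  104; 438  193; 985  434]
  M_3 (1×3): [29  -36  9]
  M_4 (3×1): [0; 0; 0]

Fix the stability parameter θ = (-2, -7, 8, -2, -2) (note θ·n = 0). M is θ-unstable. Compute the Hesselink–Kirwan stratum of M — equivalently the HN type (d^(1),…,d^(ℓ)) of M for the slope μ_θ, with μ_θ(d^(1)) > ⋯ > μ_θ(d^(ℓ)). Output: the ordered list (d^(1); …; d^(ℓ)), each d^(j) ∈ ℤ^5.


Barcode: M ≅ I[1,4], I[2,3], I[3,3], I[5,5]^3. HN layers by μ_θ (5 steps, strictly decreasing):
  μ^(1)=8; μ^(2)=3; μ^(3)=-2; μ^(4)=-9/2; μ^(5)=-7

((0, 0, 2, 0, 0); (0, 0, 1, 1, 0); (0, 0, 0, 0, 3); (1, 1, 0, 0, 0); (0, 1, 0, 0, 0))


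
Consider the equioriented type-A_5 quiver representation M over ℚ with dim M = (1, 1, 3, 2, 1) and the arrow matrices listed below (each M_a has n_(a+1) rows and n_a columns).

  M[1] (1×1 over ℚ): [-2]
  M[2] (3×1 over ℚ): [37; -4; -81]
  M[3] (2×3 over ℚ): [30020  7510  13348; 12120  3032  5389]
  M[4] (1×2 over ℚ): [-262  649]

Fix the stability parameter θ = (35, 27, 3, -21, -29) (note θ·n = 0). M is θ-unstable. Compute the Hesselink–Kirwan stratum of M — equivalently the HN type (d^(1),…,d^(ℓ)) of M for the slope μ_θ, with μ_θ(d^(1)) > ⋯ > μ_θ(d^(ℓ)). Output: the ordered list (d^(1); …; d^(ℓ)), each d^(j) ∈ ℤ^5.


Interval decomposition of M: I[1,5], I[3,3], I[3,4].
HN type (ℓ=2): μ^(1)=3; μ^(2)=-9

((1, 1, 2, 1, 1); (0, 0, 1, 1, 0))


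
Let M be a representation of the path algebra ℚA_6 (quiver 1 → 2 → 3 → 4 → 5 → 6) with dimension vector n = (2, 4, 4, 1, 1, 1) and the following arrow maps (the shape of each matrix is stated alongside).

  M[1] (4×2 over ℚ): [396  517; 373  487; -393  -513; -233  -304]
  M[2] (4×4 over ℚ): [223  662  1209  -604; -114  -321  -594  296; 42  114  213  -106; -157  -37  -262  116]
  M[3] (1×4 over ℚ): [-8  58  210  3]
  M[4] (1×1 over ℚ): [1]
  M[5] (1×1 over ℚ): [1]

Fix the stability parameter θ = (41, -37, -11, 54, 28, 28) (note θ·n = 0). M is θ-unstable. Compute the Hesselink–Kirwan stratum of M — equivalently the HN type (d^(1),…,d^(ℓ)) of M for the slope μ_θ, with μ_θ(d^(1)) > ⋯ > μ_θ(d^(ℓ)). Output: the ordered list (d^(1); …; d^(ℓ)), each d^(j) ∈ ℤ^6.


Via rank(M_{q-1}∘⋯∘M_p): M ≅ I[1,3], I[1,6], I[2,3]^2.
μ_θ-semistable layers: μ^(1)=110/3; μ^(2)=-7/3; μ^(3)=-11; μ^(4)=-37

((0, 0, 0, 1, 1, 1); (2, 2, 2, 0, 0, 0); (0, 0, 2, 0, 0, 0); (0, 2, 0, 0, 0, 0))


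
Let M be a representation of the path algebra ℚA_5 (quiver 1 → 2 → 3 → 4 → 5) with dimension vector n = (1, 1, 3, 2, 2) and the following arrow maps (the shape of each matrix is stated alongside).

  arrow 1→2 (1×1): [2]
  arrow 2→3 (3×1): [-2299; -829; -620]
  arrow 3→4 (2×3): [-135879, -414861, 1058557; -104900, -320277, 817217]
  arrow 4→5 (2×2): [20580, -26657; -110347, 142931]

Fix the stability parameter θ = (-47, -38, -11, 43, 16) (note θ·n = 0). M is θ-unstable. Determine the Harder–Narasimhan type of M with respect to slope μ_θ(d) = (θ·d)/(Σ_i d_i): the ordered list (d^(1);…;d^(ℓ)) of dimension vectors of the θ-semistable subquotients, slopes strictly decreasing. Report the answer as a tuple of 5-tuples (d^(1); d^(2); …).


Via rank(M_{q-1}∘⋯∘M_p): M ≅ I[1,5], I[3,3], I[3,5].
μ_θ-semistable layers: μ^(1)=59/2; μ^(2)=-11; μ^(3)=-38; μ^(4)=-47

((0, 0, 0, 2, 2); (0, 0, 3, 0, 0); (0, 1, 0, 0, 0); (1, 0, 0, 0, 0))


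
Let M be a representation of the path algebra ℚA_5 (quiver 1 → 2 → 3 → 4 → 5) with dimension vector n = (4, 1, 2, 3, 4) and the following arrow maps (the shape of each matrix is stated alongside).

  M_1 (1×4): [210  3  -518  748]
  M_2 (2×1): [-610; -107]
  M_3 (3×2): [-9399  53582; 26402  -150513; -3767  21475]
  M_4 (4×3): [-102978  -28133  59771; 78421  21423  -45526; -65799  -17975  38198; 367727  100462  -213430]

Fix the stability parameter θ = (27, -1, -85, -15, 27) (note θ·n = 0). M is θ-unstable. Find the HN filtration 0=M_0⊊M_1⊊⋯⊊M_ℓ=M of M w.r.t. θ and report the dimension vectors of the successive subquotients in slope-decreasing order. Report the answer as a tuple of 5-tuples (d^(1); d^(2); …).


Interval decomposition of M: I[1,1]^3, I[1,5], I[3,5], I[4,5], I[5,5].
HN type (ℓ=4): μ^(1)=27; μ^(2)=-15; μ^(3)=-59/3; μ^(4)=-85

((3, 0, 0, 0, 4); (0, 0, 0, 3, 0); (1, 1, 1, 0, 0); (0, 0, 1, 0, 0))


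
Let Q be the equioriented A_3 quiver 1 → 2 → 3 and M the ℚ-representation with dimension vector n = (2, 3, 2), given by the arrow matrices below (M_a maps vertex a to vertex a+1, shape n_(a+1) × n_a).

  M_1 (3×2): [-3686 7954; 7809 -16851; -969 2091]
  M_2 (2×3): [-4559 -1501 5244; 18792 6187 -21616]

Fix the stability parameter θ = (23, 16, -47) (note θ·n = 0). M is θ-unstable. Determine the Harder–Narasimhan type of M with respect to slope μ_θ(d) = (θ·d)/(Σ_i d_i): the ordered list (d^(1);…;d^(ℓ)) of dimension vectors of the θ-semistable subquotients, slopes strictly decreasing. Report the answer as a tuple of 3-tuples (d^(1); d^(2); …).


Barcode: M ≅ I[1,1], I[1,3], I[2,2], I[2,3]. HN layers by μ_θ (4 steps, strictly decreasing):
  μ^(1)=23; μ^(2)=16; μ^(3)=-8/3; μ^(4)=-31/2

((1, 0, 0); (0, 1, 0); (1, 1, 1); (0, 1, 1))


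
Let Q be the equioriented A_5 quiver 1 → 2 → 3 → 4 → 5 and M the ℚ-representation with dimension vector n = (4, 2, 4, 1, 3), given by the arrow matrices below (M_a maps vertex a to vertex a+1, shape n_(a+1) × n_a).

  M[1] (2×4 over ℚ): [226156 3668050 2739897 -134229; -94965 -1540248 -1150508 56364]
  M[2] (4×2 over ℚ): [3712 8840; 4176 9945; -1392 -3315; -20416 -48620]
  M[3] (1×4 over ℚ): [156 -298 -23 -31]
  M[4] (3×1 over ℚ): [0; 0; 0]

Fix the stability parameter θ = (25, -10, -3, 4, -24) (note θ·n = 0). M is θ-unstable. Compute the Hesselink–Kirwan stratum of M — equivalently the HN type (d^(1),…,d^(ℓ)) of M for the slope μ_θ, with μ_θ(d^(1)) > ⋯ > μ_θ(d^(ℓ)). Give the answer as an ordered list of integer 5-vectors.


Via rank(M_{q-1}∘⋯∘M_p): M ≅ I[1,1]^2, I[1,2], I[1,4], I[3,3]^3, I[5,5]^3.
μ_θ-semistable layers: μ^(1)=25; μ^(2)=15/2; μ^(3)=4; μ^(4)=-3; μ^(5)=-24

((2, 0, 0, 0, 0); (1, 1, 0, 0, 0); (1, 1, 1, 1, 0); (0, 0, 3, 0, 0); (0, 0, 0, 0, 3))


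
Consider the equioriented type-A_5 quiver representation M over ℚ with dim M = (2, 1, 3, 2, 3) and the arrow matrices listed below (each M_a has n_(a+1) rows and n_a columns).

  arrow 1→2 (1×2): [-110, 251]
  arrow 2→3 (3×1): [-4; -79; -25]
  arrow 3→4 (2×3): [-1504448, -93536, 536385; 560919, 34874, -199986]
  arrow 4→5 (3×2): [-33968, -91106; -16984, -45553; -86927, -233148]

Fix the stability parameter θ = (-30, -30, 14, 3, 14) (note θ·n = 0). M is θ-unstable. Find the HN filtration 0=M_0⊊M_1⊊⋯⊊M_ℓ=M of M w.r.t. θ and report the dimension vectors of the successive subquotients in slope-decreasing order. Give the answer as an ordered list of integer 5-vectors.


Via rank(M_{q-1}∘⋯∘M_p): M ≅ I[1,1], I[1,5], I[3,3], I[3,5], I[5,5].
μ_θ-semistable layers: μ^(1)=14; μ^(2)=17/2; μ^(3)=-30

((0, 0, 1, 0, 3); (0, 0, 2, 2, 0); (2, 1, 0, 0, 0))


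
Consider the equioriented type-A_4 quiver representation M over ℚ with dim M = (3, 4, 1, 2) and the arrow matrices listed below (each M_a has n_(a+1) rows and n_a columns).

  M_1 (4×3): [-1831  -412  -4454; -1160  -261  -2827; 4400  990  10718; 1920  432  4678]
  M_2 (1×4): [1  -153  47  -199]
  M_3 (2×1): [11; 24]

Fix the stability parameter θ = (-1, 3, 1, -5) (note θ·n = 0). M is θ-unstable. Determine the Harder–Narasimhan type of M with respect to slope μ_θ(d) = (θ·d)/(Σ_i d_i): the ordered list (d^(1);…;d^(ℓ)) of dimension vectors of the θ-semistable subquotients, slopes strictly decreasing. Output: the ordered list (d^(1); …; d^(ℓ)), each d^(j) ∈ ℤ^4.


Barcode: M ≅ I[1,2]^2, I[1,4], I[2,2], I[4,4]. HN layers by μ_θ (4 steps, strictly decreasing):
  μ^(1)=3; μ^(2)=-1/3; μ^(3)=-1; μ^(4)=-5

((0, 3, 0, 0); (0, 1, 1, 1); (3, 0, 0, 0); (0, 0, 0, 1))


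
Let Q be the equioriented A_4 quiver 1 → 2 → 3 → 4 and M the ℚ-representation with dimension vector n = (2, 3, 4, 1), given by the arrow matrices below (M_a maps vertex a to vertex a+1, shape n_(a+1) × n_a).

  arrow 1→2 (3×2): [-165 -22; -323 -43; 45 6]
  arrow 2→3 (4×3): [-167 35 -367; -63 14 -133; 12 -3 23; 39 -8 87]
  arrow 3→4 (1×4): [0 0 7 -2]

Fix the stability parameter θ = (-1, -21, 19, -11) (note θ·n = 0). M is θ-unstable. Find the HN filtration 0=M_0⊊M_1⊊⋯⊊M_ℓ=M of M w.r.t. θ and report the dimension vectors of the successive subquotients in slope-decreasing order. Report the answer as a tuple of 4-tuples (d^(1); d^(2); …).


Barcode: M ≅ I[1,3], I[1,4], I[2,3], I[3,3]. HN layers by μ_θ (4 steps, strictly decreasing):
  μ^(1)=19; μ^(2)=4; μ^(3)=-11; μ^(4)=-21

((0, 0, 3, 0); (0, 0, 1, 1); (2, 2, 0, 0); (0, 1, 0, 0))


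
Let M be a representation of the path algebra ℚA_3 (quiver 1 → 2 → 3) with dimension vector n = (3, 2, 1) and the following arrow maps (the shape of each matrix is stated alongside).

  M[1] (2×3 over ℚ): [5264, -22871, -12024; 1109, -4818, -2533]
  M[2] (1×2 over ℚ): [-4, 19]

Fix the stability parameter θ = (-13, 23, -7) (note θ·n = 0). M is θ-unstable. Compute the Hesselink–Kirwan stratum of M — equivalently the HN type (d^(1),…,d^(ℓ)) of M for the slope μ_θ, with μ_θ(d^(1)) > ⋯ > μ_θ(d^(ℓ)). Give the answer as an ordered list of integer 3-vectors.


Via rank(M_{q-1}∘⋯∘M_p): M ≅ I[1,1], I[1,2], I[1,3].
μ_θ-semistable layers: μ^(1)=23; μ^(2)=8; μ^(3)=-13

((0, 1, 0); (0, 1, 1); (3, 0, 0))


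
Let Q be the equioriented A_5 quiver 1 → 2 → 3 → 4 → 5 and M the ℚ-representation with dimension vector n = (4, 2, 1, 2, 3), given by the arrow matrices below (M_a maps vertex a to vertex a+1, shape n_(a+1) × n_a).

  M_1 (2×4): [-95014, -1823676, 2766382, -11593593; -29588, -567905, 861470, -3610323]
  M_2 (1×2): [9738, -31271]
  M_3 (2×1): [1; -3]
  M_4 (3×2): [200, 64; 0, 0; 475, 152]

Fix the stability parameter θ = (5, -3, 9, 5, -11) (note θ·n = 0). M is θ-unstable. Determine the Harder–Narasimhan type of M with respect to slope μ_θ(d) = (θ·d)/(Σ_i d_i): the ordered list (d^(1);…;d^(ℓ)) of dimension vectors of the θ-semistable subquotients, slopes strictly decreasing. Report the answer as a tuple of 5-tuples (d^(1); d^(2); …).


Interval decomposition of M: I[1,1]^2, I[1,2], I[1,5], I[4,4], I[5,5]^2.
HN type (ℓ=3): μ^(1)=5; μ^(2)=1; μ^(3)=-11

((2, 0, 0, 1, 0); (2, 2, 1, 1, 1); (0, 0, 0, 0, 2))


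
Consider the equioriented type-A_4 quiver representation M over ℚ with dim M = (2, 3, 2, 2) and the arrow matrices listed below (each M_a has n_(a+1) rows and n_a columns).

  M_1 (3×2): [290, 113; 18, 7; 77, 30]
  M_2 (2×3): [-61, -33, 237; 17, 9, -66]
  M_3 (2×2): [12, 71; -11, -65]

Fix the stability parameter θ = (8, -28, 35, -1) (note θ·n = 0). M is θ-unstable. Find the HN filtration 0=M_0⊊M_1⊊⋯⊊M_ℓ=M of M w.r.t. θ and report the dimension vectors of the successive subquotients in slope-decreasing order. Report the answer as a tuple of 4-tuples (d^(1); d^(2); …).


Via rank(M_{q-1}∘⋯∘M_p): M ≅ I[1,2], I[1,4], I[2,4].
μ_θ-semistable layers: μ^(1)=17; μ^(2)=-10; μ^(3)=-28

((0, 0, 2, 2); (2, 2, 0, 0); (0, 1, 0, 0))


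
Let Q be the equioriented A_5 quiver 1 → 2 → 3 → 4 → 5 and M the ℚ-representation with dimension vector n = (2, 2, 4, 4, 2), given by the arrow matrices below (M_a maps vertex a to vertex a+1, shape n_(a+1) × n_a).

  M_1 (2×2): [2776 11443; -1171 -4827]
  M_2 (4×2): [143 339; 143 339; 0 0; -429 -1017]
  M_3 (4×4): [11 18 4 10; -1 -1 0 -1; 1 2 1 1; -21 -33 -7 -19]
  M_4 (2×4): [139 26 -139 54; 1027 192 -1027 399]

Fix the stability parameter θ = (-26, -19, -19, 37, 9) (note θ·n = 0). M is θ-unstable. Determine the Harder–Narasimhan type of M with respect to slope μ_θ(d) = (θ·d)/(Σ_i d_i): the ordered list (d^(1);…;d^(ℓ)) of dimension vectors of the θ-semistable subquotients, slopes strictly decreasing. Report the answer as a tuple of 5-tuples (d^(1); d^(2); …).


Interval decomposition of M: I[1,2], I[1,5], I[3,4]^2, I[3,5].
HN type (ℓ=4): μ^(1)=37; μ^(2)=23; μ^(3)=-19; μ^(4)=-26

((0, 0, 0, 2, 0); (0, 0, 0, 2, 2); (0, 2, 4, 0, 0); (2, 0, 0, 0, 0))


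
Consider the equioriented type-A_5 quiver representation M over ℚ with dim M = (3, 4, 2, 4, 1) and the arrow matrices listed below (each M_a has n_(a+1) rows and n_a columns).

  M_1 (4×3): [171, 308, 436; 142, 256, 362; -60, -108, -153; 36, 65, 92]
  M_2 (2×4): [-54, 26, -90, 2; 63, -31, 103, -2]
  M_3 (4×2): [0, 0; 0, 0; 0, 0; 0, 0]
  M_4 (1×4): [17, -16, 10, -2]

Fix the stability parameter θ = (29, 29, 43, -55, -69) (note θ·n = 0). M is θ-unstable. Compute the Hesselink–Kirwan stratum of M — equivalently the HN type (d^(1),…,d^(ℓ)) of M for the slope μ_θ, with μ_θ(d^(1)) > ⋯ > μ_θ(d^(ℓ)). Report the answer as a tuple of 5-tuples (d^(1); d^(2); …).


Via rank(M_{q-1}∘⋯∘M_p): M ≅ I[1,2], I[1,3]^2, I[2,2], I[4,4]^3, I[4,5].
μ_θ-semistable layers: μ^(1)=43; μ^(2)=29; μ^(3)=-55; μ^(4)=-62

((0, 0, 2, 0, 0); (3, 4, 0, 0, 0); (0, 0, 0, 3, 0); (0, 0, 0, 1, 1))


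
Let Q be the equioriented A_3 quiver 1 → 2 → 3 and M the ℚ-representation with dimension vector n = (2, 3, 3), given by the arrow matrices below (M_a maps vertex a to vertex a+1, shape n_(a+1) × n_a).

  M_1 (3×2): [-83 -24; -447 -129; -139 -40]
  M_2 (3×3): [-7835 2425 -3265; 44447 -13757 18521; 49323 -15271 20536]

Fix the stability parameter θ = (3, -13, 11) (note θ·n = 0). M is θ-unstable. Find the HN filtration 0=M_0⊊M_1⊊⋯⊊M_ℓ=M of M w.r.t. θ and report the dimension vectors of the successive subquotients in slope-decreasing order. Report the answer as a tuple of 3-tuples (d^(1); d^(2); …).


Via rank(M_{q-1}∘⋯∘M_p): M ≅ I[1,3]^2, I[2,2], I[3,3].
μ_θ-semistable layers: μ^(1)=11; μ^(2)=-5; μ^(3)=-13

((0, 0, 3); (2, 2, 0); (0, 1, 0))


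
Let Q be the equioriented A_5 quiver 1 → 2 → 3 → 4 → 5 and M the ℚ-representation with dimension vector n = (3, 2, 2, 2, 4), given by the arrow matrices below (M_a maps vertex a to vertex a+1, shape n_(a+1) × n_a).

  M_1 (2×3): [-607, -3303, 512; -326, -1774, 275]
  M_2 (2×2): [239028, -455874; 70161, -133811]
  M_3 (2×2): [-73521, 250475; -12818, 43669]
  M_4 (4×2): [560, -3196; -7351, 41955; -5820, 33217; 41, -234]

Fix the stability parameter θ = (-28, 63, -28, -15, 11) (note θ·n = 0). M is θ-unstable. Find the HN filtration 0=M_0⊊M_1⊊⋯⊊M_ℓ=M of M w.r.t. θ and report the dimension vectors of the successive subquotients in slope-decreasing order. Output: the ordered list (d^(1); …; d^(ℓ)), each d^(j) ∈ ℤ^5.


Interval decomposition of M: I[1,1], I[1,5]^2, I[5,5]^2.
HN type (ℓ=3): μ^(1)=11; μ^(2)=20/3; μ^(3)=-28

((0, 0, 0, 0, 4); (0, 2, 2, 2, 0); (3, 0, 0, 0, 0))


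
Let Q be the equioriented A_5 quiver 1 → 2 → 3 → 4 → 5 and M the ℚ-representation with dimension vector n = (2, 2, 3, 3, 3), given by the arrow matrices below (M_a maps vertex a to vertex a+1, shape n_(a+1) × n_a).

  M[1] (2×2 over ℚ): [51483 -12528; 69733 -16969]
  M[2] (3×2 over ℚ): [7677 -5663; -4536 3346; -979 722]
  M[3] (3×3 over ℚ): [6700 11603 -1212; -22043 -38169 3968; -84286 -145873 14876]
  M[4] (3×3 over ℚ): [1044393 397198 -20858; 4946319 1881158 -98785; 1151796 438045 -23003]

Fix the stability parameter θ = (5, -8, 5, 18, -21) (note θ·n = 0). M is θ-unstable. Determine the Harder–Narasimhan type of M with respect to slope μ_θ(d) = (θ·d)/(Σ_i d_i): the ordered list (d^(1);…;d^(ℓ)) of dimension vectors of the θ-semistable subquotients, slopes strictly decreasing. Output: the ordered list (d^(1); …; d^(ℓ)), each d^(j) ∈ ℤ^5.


Barcode: M ≅ I[1,5]^2, I[3,3], I[4,5]. HN layers by μ_θ (3 steps, strictly decreasing):
  μ^(1)=5; μ^(2)=2/3; μ^(3)=-3/2

((0, 0, 1, 0, 0); (0, 0, 2, 2, 2); (2, 2, 0, 1, 1))


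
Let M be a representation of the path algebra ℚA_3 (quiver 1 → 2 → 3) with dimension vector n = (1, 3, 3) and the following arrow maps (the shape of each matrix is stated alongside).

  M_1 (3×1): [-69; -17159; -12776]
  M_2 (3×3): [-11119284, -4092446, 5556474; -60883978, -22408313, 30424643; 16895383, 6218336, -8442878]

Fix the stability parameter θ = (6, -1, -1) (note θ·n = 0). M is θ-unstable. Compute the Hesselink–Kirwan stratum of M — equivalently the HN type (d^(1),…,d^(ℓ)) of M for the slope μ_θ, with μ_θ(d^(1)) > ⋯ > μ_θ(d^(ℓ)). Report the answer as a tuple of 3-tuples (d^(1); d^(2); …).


Via rank(M_{q-1}∘⋯∘M_p): M ≅ I[1,3], I[2,2], I[2,3], I[3,3].
μ_θ-semistable layers: μ^(1)=4/3; μ^(2)=-1

((1, 1, 1); (0, 2, 2))


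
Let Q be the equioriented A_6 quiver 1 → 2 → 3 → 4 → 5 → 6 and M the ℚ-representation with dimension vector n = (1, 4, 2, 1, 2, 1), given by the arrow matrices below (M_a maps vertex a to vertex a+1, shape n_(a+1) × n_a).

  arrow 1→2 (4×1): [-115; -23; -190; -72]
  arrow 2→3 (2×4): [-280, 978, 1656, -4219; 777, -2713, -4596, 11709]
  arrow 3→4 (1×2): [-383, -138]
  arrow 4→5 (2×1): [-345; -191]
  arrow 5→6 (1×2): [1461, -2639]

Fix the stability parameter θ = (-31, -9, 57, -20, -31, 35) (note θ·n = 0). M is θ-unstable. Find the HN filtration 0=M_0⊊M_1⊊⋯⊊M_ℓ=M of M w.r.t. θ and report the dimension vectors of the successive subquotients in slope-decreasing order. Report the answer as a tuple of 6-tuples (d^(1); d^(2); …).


Interval decomposition of M: I[1,6], I[2,2]^2, I[2,3], I[5,5].
HN type (ℓ=5): μ^(1)=57; μ^(2)=35; μ^(3)=2; μ^(4)=-9; μ^(5)=-31

((0, 0, 1, 0, 0, 0); (0, 0, 0, 0, 0, 1); (0, 0, 1, 1, 1, 0); (0, 4, 0, 0, 0, 0); (1, 0, 0, 0, 1, 0))


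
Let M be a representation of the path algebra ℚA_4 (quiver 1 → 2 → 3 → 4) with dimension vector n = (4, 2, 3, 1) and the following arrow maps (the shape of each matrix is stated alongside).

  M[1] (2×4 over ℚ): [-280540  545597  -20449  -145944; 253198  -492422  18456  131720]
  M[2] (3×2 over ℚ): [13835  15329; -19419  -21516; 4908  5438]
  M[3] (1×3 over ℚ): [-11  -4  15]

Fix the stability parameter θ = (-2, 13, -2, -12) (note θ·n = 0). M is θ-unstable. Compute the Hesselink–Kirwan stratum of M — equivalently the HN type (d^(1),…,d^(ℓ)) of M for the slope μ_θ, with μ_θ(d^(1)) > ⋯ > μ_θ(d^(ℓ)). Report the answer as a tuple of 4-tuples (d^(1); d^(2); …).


Barcode: M ≅ I[1,1]^2, I[1,3], I[1,4], I[3,3]. HN layers by μ_θ (3 steps, strictly decreasing):
  μ^(1)=11/2; μ^(2)=-1/3; μ^(3)=-2

((0, 1, 1, 0); (0, 1, 1, 1); (4, 0, 1, 0))


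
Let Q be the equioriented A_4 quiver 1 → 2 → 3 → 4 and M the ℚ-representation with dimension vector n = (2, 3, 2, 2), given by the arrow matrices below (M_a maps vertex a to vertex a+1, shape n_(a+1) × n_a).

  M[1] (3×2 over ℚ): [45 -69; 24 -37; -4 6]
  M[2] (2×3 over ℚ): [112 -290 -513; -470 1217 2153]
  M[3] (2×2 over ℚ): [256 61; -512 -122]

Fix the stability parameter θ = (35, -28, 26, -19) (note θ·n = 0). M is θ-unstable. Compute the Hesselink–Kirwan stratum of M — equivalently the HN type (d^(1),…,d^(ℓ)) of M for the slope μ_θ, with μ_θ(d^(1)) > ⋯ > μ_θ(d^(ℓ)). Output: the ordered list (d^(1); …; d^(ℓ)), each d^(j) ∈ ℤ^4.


Interval decomposition of M: I[1,3], I[1,4], I[2,2], I[4,4].
HN type (ℓ=4): μ^(1)=26; μ^(2)=7/2; μ^(3)=-19; μ^(4)=-28

((0, 0, 1, 0); (2, 2, 1, 1); (0, 0, 0, 1); (0, 1, 0, 0))


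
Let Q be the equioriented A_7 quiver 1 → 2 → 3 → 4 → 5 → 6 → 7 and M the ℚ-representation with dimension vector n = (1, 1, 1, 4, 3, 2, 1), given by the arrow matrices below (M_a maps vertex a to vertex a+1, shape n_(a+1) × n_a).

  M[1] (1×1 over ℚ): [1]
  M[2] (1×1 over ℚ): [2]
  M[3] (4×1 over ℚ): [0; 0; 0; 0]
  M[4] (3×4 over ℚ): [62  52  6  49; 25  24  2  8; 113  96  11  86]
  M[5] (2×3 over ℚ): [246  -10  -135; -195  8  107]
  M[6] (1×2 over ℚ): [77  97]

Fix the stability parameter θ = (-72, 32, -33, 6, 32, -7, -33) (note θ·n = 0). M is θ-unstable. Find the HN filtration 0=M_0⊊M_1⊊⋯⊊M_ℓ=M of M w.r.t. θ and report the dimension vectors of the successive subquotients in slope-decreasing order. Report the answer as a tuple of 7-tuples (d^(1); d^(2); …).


Barcode: M ≅ I[1,3], I[4,4], I[4,5], I[4,6], I[4,7]. HN layers by μ_θ (5 steps, strictly decreasing):
  μ^(1)=32; μ^(2)=25/2; μ^(3)=6; μ^(4)=-1/2; μ^(5)=-72

((0, 0, 0, 0, 1, 0, 0); (0, 0, 0, 0, 1, 1, 0); (0, 0, 0, 3, 0, 0, 0); (0, 1, 1, 1, 1, 1, 1); (1, 0, 0, 0, 0, 0, 0))


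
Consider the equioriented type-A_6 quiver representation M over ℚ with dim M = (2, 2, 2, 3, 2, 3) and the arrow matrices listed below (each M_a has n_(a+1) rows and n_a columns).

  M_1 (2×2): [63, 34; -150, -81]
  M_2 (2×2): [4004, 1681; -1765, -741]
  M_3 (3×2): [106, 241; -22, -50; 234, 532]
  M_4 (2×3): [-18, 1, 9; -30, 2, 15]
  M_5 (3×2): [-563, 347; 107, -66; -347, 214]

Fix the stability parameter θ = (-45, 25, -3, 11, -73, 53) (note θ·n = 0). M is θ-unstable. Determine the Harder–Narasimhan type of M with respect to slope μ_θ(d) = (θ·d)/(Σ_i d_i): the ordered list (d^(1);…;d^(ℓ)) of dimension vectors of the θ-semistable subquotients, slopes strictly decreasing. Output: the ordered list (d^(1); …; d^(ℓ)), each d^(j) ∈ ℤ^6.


Barcode: M ≅ I[1,4], I[1,6], I[4,6], I[6,6]. HN layers by μ_θ (5 steps, strictly decreasing):
  μ^(1)=53; μ^(2)=11; μ^(3)=-10; μ^(4)=-31; μ^(5)=-45

((0, 0, 0, 0, 0, 3); (0, 1, 1, 1, 0, 0); (0, 1, 1, 1, 1, 0); (0, 0, 0, 1, 1, 0); (2, 0, 0, 0, 0, 0))


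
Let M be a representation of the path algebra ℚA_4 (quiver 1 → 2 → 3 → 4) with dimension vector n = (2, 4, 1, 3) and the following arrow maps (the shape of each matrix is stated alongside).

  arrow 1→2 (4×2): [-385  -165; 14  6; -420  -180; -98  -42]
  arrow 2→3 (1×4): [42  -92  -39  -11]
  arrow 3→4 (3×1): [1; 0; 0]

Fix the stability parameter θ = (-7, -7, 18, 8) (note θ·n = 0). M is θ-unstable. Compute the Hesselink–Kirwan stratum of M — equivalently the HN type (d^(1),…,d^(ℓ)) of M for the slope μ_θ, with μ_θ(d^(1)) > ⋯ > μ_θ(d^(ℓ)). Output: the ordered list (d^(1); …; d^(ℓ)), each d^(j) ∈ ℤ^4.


Barcode: M ≅ I[1,1], I[1,2], I[2,2]^2, I[2,4], I[4,4]^2. HN layers by μ_θ (3 steps, strictly decreasing):
  μ^(1)=13; μ^(2)=8; μ^(3)=-7

((0, 0, 1, 1); (0, 0, 0, 2); (2, 4, 0, 0))


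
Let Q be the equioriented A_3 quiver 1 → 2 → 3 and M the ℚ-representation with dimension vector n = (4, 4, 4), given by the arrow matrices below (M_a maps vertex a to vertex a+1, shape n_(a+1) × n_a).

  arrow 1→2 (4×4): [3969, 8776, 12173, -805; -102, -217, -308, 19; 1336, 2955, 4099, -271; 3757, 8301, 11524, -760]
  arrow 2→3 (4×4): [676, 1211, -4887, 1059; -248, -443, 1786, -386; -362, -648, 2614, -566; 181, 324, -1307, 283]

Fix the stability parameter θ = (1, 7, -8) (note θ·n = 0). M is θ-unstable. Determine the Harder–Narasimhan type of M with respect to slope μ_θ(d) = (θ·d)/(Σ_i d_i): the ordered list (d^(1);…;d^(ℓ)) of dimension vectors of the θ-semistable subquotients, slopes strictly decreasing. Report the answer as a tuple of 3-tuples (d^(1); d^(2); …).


Barcode: M ≅ I[1,2], I[1,3]^3, I[3,3]. HN layers by μ_θ (4 steps, strictly decreasing):
  μ^(1)=7; μ^(2)=1; μ^(3)=0; μ^(4)=-8

((0, 1, 0); (1, 0, 0); (3, 3, 3); (0, 0, 1))


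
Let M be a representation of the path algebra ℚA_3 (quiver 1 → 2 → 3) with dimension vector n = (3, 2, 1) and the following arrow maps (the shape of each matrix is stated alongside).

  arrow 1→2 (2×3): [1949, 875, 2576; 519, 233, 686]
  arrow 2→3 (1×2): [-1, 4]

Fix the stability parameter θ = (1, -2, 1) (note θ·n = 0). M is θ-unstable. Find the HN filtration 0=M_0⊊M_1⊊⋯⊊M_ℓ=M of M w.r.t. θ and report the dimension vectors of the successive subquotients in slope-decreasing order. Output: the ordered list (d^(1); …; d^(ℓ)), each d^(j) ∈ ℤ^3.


Barcode: M ≅ I[1,1], I[1,2], I[1,3]. HN layers by μ_θ (2 steps, strictly decreasing):
  μ^(1)=1; μ^(2)=-1/2

((1, 0, 1); (2, 2, 0))


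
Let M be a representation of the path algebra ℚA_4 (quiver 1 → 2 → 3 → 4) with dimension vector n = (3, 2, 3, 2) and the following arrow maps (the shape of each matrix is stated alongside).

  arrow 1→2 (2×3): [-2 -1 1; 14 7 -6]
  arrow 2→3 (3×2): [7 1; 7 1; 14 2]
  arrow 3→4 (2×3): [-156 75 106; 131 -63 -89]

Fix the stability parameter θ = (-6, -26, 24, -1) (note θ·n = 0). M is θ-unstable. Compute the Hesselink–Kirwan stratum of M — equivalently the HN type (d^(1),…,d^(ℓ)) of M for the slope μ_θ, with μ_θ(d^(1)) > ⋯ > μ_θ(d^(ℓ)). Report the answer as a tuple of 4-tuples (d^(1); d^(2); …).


Via rank(M_{q-1}∘⋯∘M_p): M ≅ I[1,1], I[1,2], I[1,4], I[3,3], I[3,4].
μ_θ-semistable layers: μ^(1)=24; μ^(2)=23/2; μ^(3)=-6; μ^(4)=-16

((0, 0, 1, 0); (0, 0, 2, 2); (1, 0, 0, 0); (2, 2, 0, 0))


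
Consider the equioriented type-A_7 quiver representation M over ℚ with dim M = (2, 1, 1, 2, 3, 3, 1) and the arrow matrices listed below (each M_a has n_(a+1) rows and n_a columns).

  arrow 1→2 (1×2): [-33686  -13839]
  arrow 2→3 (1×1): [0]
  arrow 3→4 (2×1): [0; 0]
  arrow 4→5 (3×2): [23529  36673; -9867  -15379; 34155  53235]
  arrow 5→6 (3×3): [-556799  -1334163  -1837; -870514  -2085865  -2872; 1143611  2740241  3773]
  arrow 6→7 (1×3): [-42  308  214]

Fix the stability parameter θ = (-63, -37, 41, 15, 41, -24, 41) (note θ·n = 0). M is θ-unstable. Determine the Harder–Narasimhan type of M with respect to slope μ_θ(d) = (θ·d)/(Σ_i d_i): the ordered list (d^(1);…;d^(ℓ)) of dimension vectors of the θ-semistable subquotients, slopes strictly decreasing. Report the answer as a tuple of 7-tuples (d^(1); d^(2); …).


Barcode: M ≅ I[1,1], I[1,2], I[3,3], I[4,4], I[4,6], I[5,5], I[5,6], I[6,7]. HN layers by μ_θ (7 steps, strictly decreasing):
  μ^(1)=41; μ^(2)=15; μ^(3)=32/3; μ^(4)=17/2; μ^(5)=-24; μ^(6)=-37; μ^(7)=-63

((0, 0, 1, 0, 1, 0, 1); (0, 0, 0, 1, 0, 0, 0); (0, 0, 0, 1, 1, 1, 0); (0, 0, 0, 0, 1, 1, 0); (0, 0, 0, 0, 0, 1, 0); (0, 1, 0, 0, 0, 0, 0); (2, 0, 0, 0, 0, 0, 0))


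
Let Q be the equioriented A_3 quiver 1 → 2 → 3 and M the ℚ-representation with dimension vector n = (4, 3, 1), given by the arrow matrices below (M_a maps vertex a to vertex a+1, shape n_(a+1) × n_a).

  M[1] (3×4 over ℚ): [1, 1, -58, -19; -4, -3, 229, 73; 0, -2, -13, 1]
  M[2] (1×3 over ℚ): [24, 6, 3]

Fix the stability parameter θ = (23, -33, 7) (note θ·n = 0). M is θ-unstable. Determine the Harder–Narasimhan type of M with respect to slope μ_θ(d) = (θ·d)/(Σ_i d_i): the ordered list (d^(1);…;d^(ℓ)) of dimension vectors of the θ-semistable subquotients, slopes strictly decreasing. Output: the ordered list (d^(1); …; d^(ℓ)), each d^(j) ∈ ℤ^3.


Via rank(M_{q-1}∘⋯∘M_p): M ≅ I[1,1], I[1,2]^2, I[1,3].
μ_θ-semistable layers: μ^(1)=23; μ^(2)=7; μ^(3)=-5

((1, 0, 0); (0, 0, 1); (3, 3, 0))


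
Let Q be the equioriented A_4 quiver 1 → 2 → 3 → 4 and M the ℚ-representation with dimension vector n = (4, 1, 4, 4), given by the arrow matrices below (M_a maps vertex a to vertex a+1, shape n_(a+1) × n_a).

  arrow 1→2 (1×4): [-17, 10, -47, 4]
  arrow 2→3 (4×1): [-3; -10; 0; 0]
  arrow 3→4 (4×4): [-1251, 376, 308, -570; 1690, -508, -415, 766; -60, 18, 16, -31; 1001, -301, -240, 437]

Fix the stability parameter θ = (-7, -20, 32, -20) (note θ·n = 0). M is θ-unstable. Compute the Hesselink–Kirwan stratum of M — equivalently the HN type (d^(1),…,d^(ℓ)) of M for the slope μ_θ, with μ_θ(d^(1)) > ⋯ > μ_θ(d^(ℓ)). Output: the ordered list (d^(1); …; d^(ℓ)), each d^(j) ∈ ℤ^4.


Via rank(M_{q-1}∘⋯∘M_p): M ≅ I[1,1]^3, I[1,4], I[3,4]^3.
μ_θ-semistable layers: μ^(1)=6; μ^(2)=-7; μ^(3)=-27/2

((0, 0, 4, 4); (3, 0, 0, 0); (1, 1, 0, 0))


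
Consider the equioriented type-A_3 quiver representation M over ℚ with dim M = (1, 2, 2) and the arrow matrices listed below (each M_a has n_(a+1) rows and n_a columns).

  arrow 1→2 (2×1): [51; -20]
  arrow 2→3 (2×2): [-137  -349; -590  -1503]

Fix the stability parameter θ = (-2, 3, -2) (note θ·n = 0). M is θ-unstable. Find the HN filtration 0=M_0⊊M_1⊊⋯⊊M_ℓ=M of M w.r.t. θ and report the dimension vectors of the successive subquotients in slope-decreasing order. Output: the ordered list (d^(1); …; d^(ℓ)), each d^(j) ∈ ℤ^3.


Barcode: M ≅ I[1,3], I[2,3]. HN layers by μ_θ (2 steps, strictly decreasing):
  μ^(1)=1/2; μ^(2)=-2

((0, 2, 2); (1, 0, 0))


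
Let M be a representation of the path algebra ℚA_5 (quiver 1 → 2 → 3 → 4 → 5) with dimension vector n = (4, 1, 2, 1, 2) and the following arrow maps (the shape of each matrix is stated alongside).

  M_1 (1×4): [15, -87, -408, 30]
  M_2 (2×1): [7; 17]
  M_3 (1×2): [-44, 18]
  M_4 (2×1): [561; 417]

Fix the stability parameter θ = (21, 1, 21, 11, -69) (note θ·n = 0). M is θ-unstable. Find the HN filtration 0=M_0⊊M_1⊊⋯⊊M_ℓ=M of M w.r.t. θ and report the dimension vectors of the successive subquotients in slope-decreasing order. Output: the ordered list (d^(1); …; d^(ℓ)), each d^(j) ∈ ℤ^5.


Interval decomposition of M: I[1,1]^3, I[1,5], I[3,3], I[5,5].
HN type (ℓ=3): μ^(1)=21; μ^(2)=-3; μ^(3)=-69

((3, 0, 1, 0, 0); (1, 1, 1, 1, 1); (0, 0, 0, 0, 1))
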